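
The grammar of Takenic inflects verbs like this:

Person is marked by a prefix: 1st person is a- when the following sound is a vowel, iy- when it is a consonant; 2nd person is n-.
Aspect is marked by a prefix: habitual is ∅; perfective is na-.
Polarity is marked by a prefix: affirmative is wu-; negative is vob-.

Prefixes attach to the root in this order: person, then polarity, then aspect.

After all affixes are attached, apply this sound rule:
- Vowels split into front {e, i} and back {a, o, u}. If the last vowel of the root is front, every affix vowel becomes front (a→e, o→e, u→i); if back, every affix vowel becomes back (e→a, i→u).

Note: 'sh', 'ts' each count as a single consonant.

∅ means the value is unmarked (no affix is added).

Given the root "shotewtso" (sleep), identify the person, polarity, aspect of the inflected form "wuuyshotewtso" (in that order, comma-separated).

Segment: wu-iy-shotewtso.
person: a/iy- → 1st person.
polarity: wu- → affirmative.
aspect: ∅ → habitual.

1st person, affirmative, habitual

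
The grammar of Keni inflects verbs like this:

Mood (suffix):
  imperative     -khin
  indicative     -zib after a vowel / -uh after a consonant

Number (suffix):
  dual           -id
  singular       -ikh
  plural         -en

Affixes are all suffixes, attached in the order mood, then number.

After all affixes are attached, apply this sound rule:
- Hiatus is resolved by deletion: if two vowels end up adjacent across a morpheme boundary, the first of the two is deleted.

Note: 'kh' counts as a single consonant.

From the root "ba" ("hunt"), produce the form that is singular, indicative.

Attach mood indicative -zib (after vowel 'a') → bazib.
Attach number singular -ikh → bazibikh.
Vowel deletion: no change.

bazibikh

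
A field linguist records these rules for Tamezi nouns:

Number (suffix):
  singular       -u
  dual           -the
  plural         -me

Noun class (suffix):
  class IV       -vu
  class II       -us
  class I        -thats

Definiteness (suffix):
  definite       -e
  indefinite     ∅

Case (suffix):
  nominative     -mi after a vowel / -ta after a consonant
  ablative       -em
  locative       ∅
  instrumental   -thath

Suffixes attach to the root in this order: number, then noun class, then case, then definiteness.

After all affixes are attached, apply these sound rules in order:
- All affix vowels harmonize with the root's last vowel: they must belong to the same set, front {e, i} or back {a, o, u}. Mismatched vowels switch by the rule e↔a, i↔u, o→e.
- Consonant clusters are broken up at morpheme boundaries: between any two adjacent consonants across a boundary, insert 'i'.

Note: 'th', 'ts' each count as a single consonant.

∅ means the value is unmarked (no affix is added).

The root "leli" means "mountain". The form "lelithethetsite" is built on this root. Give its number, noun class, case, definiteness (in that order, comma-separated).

dual, class I, nominative, indefinite

Segment: leli-the-thats-ta.
number: -the → dual.
noun class: -thats → class I.
case: -mi/ta → nominative.
definiteness: ∅ → indefinite.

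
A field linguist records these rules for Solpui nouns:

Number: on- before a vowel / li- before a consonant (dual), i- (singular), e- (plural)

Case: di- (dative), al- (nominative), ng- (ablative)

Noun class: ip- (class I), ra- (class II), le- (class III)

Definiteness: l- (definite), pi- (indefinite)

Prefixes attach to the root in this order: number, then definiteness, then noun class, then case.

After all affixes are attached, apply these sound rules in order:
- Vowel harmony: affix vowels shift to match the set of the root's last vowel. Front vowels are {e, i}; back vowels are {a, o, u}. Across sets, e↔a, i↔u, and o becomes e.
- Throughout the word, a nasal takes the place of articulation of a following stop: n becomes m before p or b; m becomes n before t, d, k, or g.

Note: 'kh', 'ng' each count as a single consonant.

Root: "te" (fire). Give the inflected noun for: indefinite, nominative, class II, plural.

Attach number plural e- → ete.
Attach definiteness indefinite pi- → piete.
Attach noun class class II ra- → rapiete.
Attach case nominative al- → alrapiete.
Apply vowel harmony: alrapiete → elrepiete.
Nasal assimilation: no change.

elrepiete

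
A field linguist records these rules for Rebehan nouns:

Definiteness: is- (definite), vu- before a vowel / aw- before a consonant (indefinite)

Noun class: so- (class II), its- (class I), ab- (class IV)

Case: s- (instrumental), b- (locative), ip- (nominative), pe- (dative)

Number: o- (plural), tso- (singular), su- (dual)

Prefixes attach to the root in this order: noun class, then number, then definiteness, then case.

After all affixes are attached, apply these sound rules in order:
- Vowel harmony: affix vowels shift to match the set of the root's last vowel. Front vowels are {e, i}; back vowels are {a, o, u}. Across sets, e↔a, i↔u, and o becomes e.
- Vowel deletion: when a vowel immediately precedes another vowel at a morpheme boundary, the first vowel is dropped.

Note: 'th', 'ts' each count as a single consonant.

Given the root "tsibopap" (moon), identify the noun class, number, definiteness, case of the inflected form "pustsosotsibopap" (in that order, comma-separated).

class II, singular, definite, dative

Segment: pe-is-tso-so-tsibopap.
noun class: so- → class II.
number: tso- → singular.
definiteness: is- → definite.
case: pe- → dative.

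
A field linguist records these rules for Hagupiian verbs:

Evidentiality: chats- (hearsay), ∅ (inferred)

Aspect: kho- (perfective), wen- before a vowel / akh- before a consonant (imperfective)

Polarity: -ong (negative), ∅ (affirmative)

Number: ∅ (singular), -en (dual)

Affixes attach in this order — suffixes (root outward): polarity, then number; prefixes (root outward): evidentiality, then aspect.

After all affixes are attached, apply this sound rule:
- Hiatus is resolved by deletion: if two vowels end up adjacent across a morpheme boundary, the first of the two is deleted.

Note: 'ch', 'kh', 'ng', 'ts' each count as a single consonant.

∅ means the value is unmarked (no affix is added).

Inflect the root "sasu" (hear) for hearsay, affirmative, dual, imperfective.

akhchatssasen

Attach evidentiality hearsay chats- → chatssasu.
polarity = affirmative: zero marking, form stays chatssasu.
Attach aspect imperfective akh- (before consonant 'ch') → akhchatssasu.
Attach number dual -en → akhchatssasuen.
Apply vowel deletion: akhchatssasuen → akhchatssasen.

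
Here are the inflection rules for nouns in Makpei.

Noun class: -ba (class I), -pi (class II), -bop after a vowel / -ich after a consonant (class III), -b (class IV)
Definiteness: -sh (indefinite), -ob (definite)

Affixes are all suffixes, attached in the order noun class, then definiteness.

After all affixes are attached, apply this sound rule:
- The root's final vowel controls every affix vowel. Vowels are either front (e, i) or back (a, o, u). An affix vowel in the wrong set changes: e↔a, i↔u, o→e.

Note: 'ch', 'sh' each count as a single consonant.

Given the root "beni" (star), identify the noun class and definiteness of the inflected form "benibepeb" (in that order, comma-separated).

class III, definite

Segment: beni-bop-ob.
noun class: -bop/ich → class III.
definiteness: -ob → definite.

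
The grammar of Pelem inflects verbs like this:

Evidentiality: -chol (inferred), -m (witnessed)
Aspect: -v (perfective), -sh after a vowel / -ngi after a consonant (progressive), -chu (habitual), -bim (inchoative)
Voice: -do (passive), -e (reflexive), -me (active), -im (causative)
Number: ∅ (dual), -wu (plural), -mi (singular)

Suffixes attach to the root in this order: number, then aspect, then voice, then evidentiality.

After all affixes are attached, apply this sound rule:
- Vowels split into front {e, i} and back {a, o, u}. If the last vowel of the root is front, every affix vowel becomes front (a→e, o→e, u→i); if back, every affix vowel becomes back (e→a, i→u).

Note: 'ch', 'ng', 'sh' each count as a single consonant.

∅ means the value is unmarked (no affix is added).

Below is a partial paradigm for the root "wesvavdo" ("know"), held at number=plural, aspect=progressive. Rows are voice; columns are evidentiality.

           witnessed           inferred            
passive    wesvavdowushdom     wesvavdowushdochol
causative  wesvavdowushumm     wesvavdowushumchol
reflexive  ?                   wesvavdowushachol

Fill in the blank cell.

Attach number plural -wu → wesvavdowu.
Attach aspect progressive -sh (after vowel 'u') → wesvavdowush.
Attach voice reflexive -e → wesvavdowushe.
Attach evidentiality witnessed -m → wesvavdowushem.
Apply vowel harmony: wesvavdowushem → wesvavdowusham.

wesvavdowusham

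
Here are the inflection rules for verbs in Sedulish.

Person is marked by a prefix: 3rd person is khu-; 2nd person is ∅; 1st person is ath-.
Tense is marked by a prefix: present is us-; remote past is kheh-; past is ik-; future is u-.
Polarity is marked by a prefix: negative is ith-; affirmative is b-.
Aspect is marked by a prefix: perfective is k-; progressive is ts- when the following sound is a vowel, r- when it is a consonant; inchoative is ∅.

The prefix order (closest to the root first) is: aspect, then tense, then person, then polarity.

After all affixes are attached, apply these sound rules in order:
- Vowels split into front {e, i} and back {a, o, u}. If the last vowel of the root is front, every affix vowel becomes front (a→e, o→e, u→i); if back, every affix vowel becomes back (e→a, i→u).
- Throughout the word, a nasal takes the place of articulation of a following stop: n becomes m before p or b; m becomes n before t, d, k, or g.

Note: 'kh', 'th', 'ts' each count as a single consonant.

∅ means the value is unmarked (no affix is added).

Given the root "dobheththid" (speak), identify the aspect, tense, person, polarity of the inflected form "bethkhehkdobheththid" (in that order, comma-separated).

Segment: b-ath-kheh-k-dobheththid.
aspect: k- → perfective.
tense: kheh- → remote past.
person: ath- → 1st person.
polarity: b- → affirmative.

perfective, remote past, 1st person, affirmative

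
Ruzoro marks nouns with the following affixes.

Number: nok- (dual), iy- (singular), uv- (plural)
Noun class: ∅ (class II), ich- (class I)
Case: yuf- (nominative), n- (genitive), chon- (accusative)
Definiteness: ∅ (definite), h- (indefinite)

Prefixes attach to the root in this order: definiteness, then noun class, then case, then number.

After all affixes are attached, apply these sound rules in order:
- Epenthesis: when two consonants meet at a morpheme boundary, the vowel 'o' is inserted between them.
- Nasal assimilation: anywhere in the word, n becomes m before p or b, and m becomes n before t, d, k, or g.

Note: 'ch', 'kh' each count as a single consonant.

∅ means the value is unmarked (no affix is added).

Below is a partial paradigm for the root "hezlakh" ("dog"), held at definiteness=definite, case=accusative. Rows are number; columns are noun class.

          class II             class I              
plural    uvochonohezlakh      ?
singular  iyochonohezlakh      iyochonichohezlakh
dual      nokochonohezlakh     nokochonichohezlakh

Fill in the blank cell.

definiteness = definite: zero marking, form stays hezlakh.
Attach noun class class I ich- → ichhezlakh.
Attach case accusative chon- → chonichhezlakh.
Attach number plural uv- → uvchonichhezlakh.
Apply epenthesis: uvchonichhezlakh → uvochonichohezlakh.
Nasal assimilation: no change.

uvochonichohezlakh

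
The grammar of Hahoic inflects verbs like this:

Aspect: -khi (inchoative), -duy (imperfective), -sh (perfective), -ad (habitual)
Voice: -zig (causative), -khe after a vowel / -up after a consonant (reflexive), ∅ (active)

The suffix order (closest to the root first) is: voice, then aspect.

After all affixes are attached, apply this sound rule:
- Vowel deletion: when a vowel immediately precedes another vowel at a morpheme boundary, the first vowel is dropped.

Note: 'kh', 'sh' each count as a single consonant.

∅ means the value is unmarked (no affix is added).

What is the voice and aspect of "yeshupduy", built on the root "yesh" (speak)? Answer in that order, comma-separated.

reflexive, imperfective

Segment: yesh-up-duy.
voice: -khe/up → reflexive.
aspect: -duy → imperfective.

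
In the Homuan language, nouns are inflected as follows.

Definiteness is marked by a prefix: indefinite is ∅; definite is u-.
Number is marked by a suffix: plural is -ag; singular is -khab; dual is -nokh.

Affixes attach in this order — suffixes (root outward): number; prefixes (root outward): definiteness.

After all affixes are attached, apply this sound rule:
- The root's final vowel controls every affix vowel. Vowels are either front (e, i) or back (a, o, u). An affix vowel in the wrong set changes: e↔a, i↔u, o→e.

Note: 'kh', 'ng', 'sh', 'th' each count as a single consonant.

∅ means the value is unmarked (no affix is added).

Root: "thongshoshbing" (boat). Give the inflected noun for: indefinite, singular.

thongshoshbingkheb

Attach number singular -khab → thongshoshbingkhab.
definiteness = indefinite: zero marking, form stays thongshoshbingkhab.
Apply vowel harmony: thongshoshbingkhab → thongshoshbingkheb.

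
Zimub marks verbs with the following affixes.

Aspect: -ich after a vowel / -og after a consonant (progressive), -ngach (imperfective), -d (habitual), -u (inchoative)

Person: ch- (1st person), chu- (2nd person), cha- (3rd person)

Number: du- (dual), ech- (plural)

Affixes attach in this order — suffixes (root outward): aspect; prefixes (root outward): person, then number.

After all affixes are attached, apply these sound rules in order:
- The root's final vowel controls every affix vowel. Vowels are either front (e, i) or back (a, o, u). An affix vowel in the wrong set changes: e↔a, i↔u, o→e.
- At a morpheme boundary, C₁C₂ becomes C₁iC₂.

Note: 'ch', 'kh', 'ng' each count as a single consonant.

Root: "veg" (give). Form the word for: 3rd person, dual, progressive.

dichevegeg

Attach person 3rd person cha- → chaveg.
Attach number dual du- → duchaveg.
Attach aspect progressive -og (after consonant 'g') → duchavegog.
Apply vowel harmony: duchavegog → dichevegeg.
Epenthesis: no change.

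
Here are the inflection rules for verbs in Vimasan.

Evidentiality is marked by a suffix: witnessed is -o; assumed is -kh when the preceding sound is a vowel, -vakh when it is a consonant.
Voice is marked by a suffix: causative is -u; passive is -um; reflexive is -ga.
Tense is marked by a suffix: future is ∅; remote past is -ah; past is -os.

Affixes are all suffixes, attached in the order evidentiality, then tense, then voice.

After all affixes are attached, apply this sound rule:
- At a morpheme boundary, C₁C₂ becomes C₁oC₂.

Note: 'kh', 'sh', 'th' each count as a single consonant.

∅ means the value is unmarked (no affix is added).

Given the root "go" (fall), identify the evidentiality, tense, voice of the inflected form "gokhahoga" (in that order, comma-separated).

assumed, remote past, reflexive

Segment: go-kh-ah-ga.
evidentiality: -kh/vakh → assumed.
tense: -ah → remote past.
voice: -ga → reflexive.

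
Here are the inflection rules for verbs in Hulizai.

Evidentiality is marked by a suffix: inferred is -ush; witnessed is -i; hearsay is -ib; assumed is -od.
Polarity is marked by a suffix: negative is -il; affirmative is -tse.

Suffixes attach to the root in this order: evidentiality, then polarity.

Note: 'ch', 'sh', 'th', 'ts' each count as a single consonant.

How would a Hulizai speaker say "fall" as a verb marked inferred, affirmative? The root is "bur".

Attach evidentiality inferred -ush → burush.
Attach polarity affirmative -tse → burushtse.

burushtse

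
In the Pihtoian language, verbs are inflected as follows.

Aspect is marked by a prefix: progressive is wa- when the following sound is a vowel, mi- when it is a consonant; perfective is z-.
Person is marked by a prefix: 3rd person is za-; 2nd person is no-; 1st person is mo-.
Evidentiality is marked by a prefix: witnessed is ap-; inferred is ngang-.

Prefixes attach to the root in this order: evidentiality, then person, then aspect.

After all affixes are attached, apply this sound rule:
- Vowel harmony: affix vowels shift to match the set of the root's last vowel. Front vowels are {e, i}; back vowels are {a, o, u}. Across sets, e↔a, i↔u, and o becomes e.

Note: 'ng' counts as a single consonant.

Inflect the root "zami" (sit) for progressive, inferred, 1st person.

Attach evidentiality inferred ngang- → ngangzami.
Attach person 1st person mo- → mongangzami.
Attach aspect progressive mi- (before consonant 'm') → mimongangzami.
Apply vowel harmony: mimongangzami → mimengengzami.

mimengengzami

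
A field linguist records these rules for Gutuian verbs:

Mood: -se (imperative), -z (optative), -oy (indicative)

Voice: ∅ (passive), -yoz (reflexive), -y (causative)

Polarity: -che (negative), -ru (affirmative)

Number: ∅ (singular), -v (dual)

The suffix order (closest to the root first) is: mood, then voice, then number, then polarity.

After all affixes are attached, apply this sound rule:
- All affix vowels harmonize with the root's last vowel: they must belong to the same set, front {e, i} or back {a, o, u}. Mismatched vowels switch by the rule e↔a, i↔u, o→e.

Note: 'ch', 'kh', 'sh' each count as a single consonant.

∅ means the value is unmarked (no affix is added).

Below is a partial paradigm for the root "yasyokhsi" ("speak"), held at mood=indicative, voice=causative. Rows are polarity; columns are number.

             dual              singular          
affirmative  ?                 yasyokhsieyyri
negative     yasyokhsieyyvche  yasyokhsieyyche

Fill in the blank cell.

yasyokhsieyyvri

Attach mood indicative -oy → yasyokhsioy.
Attach voice causative -y → yasyokhsioyy.
Attach number dual -v → yasyokhsioyyv.
Attach polarity affirmative -ru → yasyokhsioyyvru.
Apply vowel harmony: yasyokhsioyyvru → yasyokhsieyyvri.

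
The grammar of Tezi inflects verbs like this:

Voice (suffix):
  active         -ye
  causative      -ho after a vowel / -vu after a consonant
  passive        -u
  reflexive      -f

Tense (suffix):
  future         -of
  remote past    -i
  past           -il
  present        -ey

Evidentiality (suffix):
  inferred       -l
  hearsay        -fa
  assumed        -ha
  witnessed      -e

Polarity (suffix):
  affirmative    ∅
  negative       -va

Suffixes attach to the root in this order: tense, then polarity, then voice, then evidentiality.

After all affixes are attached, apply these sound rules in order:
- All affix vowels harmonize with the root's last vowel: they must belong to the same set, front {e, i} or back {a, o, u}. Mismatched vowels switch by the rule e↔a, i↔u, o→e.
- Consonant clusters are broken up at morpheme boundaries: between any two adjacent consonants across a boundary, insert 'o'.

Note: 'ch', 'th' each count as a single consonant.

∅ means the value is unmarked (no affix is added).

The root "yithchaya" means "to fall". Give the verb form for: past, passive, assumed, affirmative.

Attach tense past -il → yithchayail.
polarity = affirmative: zero marking, form stays yithchayail.
Attach voice passive -u → yithchayailu.
Attach evidentiality assumed -ha → yithchayailuha.
Apply vowel harmony: yithchayailuha → yithchayauluha.
Epenthesis: no change.

yithchayauluha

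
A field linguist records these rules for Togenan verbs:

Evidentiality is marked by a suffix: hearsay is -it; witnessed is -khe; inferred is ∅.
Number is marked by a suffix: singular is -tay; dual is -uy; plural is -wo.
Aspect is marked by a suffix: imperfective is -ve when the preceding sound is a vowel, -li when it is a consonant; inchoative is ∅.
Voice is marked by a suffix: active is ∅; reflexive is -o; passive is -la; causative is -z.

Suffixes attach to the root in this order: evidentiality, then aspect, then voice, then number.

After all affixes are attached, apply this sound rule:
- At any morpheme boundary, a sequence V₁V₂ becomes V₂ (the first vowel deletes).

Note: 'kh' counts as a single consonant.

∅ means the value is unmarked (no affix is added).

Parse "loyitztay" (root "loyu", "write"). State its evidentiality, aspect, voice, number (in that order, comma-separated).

Segment: loyu-it-z-tay.
evidentiality: -it → hearsay.
aspect: ∅ → inchoative.
voice: -z → causative.
number: -tay → singular.

hearsay, inchoative, causative, singular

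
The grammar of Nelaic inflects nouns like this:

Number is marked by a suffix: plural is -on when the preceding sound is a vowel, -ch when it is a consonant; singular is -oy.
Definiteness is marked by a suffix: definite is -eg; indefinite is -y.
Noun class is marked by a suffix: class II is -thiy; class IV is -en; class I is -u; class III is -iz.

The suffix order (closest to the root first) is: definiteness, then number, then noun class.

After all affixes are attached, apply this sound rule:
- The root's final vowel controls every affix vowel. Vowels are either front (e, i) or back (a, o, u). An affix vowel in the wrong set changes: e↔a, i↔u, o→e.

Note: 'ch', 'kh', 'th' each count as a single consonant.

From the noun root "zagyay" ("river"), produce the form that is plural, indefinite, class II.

zagyayychthuy

Attach definiteness indefinite -y → zagyayy.
Attach number plural -ch (after consonant 'y') → zagyayych.
Attach noun class class II -thiy → zagyayychthiy.
Apply vowel harmony: zagyayychthiy → zagyayychthuy.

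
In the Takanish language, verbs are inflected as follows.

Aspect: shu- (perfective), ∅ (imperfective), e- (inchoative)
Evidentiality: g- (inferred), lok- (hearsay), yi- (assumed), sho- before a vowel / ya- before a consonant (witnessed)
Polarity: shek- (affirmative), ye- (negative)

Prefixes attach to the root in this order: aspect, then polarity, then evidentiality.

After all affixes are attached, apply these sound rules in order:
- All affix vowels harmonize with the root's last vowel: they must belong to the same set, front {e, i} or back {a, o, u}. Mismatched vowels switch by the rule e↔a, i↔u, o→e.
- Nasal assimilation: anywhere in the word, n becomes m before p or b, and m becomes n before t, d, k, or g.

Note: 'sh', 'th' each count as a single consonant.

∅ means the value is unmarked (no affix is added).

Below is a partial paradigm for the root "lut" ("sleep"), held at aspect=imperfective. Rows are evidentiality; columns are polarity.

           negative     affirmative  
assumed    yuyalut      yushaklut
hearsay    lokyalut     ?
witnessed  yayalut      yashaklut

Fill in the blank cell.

lokshaklut

aspect = imperfective: zero marking, form stays lut.
Attach polarity affirmative shek- → sheklut.
Attach evidentiality hearsay lok- → loksheklut.
Apply vowel harmony: loksheklut → lokshaklut.
Nasal assimilation: no change.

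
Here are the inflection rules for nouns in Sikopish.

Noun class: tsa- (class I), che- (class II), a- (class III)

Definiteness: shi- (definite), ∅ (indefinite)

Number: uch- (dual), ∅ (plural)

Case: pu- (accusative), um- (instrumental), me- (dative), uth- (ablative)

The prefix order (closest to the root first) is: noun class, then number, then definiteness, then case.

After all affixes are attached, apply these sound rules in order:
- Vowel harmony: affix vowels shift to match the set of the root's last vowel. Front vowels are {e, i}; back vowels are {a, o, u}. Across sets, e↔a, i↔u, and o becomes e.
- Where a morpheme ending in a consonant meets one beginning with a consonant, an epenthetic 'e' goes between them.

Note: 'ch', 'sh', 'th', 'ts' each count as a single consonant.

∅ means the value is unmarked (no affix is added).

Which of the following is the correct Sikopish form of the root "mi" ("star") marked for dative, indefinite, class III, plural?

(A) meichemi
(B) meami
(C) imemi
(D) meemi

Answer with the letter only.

Attach noun class class III a- → ami.
number = plural: zero marking, form stays ami.
definiteness = indefinite: zero marking, form stays ami.
Attach case dative me- → meami.
Apply vowel harmony: meami → meemi.
Epenthesis: no change.
So the correct form is meemi, option (D).
(B) meami is wrong: it fails to apply the sound rule(s).
(A) meichemi is wrong: it uses dual instead of plural for number.
(C) imemi is wrong: it uses instrumental instead of dative for case.

D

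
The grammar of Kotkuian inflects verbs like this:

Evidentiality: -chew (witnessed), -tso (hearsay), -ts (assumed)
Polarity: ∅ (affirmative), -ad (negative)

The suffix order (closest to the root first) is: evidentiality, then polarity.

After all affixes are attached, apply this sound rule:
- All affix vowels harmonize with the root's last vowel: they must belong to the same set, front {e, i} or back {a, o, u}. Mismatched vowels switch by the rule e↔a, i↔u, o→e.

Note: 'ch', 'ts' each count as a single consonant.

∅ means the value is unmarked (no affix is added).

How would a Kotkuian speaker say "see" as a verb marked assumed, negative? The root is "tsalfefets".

Attach evidentiality assumed -ts → tsalfefetsts.
Attach polarity negative -ad → tsalfefetstsad.
Apply vowel harmony: tsalfefetstsad → tsalfefetstsed.

tsalfefetstsed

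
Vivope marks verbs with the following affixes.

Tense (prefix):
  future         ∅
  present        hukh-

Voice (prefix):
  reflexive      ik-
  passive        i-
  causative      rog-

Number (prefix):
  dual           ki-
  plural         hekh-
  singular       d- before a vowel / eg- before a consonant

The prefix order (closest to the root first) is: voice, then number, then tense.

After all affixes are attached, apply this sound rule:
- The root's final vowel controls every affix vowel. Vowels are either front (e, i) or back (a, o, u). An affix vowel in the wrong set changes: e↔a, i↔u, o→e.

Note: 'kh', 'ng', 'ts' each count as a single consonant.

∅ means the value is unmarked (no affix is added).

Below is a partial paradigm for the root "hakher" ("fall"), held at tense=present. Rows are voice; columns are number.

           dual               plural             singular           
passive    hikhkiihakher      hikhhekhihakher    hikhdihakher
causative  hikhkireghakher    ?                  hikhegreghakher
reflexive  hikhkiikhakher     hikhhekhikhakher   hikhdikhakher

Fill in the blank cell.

hikhhekhreghakher

Attach voice causative rog- → roghakher.
Attach number plural hekh- → hekhroghakher.
Attach tense present hukh- → hukhhekhroghakher.
Apply vowel harmony: hukhhekhroghakher → hikhhekhreghakher.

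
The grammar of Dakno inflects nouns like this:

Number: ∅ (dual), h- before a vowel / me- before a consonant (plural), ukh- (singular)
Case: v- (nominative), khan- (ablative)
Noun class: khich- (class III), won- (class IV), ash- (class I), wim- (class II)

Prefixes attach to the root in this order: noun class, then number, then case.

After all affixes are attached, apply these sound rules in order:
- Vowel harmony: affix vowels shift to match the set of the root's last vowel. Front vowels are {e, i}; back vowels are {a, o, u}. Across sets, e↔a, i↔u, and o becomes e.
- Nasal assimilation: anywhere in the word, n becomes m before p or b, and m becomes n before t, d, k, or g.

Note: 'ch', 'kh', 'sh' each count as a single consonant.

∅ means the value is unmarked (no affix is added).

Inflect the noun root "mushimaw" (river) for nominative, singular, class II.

Attach noun class class II wim- → wimmushimaw.
Attach number singular ukh- → ukhwimmushimaw.
Attach case nominative v- → vukhwimmushimaw.
Apply vowel harmony: vukhwimmushimaw → vukhwummushimaw.
Nasal assimilation: no change.

vukhwummushimaw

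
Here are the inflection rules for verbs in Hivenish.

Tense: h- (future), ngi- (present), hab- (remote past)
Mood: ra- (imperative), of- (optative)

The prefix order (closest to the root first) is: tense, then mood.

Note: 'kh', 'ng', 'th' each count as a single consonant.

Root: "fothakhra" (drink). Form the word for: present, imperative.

Attach tense present ngi- → ngifothakhra.
Attach mood imperative ra- → rangifothakhra.

rangifothakhra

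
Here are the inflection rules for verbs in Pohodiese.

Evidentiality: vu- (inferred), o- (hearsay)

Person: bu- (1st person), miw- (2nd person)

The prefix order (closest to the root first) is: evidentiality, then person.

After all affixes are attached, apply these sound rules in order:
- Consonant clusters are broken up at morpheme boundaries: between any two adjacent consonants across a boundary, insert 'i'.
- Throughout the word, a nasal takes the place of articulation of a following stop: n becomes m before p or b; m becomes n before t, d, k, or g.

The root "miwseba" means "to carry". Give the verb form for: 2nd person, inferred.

miwivumiwseba

Attach evidentiality inferred vu- → vumiwseba.
Attach person 2nd person miw- → miwvumiwseba.
Apply epenthesis: miwvumiwseba → miwivumiwseba.
Nasal assimilation: no change.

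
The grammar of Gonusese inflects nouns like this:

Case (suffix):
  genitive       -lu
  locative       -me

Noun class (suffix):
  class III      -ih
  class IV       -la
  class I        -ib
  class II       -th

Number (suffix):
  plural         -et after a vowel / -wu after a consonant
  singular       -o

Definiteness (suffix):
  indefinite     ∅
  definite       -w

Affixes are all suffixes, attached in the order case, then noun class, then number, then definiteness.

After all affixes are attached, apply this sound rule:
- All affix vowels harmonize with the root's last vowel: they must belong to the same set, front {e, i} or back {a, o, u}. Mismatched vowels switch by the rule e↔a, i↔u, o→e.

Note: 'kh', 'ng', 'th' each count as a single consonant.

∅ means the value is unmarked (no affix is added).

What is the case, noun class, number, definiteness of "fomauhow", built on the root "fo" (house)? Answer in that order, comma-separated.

Segment: fo-me-ih-o-w.
case: -me → locative.
noun class: -ih → class III.
number: -o → singular.
definiteness: -w → definite.

locative, class III, singular, definite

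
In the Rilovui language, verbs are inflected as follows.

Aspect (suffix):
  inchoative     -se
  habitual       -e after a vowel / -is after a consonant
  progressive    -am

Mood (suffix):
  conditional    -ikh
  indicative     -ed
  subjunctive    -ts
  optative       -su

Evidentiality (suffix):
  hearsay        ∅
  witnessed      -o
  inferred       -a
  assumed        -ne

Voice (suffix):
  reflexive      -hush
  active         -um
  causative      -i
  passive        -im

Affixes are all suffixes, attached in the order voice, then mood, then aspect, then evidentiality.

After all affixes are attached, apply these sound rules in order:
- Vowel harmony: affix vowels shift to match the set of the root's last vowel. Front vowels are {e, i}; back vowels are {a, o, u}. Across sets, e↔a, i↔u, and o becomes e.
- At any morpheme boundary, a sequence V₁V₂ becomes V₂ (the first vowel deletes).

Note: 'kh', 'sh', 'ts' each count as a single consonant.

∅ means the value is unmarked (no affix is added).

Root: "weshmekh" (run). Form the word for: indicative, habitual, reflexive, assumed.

weshmekhhishedisne

Attach voice reflexive -hush → weshmekhhush.
Attach mood indicative -ed → weshmekhhushed.
Attach aspect habitual -is (after consonant 'd') → weshmekhhushedis.
Attach evidentiality assumed -ne → weshmekhhushedisne.
Apply vowel harmony: weshmekhhushedisne → weshmekhhishedisne.
Vowel deletion: no change.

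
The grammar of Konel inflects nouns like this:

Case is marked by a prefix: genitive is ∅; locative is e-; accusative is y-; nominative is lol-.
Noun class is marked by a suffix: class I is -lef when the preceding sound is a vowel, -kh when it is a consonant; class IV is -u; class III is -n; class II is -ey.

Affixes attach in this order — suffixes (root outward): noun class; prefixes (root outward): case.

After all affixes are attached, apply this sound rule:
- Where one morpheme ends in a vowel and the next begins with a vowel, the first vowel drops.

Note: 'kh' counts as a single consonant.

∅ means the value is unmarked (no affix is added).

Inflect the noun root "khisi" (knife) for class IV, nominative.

Attach noun class class IV -u → khisiu.
Attach case nominative lol- → lolkhisiu.
Apply vowel deletion: lolkhisiu → lolkhisu.

lolkhisu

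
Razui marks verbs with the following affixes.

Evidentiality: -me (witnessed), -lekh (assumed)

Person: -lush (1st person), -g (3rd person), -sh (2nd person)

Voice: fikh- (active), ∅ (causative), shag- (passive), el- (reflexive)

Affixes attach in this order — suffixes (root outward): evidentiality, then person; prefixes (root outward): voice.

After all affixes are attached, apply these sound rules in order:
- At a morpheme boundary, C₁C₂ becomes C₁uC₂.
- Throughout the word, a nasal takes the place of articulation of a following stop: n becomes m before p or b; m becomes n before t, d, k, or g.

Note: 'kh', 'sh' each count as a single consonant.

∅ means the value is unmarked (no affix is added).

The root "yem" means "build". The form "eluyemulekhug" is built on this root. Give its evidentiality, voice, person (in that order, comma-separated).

Segment: el-yem-lekh-g.
evidentiality: -lekh → assumed.
voice: el- → reflexive.
person: -g → 3rd person.

assumed, reflexive, 3rd person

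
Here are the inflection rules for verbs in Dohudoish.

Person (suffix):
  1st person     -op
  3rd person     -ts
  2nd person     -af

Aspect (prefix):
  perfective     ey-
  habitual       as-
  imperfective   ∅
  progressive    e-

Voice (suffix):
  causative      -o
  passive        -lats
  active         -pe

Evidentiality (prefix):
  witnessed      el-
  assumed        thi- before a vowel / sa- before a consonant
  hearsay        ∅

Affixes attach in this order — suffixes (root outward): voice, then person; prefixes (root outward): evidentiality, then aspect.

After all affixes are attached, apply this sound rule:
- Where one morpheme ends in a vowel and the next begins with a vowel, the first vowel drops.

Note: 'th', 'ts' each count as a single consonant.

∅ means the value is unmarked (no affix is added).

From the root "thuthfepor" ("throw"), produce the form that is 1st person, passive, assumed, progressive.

esathuthfeporlatsop

Attach voice passive -lats → thuthfeporlats.
Attach evidentiality assumed sa- (before consonant 'th') → sathuthfeporlats.
Attach aspect progressive e- → esathuthfeporlats.
Attach person 1st person -op → esathuthfeporlatsop.
Vowel deletion: no change.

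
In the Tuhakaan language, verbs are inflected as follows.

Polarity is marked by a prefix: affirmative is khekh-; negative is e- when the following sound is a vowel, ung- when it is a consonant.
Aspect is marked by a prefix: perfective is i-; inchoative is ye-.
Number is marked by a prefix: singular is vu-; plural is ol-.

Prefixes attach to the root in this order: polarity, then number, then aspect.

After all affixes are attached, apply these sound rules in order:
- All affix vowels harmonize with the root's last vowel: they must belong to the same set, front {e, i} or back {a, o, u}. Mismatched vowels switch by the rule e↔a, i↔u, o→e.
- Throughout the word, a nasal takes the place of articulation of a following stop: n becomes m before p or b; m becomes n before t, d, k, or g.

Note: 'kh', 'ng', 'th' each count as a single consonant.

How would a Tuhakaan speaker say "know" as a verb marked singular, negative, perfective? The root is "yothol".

uvuungyothol

Attach polarity negative ung- (before consonant 'y') → ungyothol.
Attach number singular vu- → vuungyothol.
Attach aspect perfective i- → ivuungyothol.
Apply vowel harmony: ivuungyothol → uvuungyothol.
Nasal assimilation: no change.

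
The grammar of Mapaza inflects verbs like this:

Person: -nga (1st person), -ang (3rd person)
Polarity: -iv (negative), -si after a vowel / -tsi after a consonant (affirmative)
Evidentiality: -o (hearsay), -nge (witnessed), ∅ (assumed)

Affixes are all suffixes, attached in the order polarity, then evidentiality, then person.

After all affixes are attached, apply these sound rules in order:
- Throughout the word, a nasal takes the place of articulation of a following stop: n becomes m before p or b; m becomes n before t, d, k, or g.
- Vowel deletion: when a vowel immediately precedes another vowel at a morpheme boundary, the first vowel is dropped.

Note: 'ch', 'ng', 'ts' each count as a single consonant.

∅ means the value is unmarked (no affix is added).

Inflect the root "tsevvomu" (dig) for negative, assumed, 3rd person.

tsevvomivang

Attach polarity negative -iv → tsevvomuiv.
evidentiality = assumed: zero marking, form stays tsevvomuiv.
Attach person 3rd person -ang → tsevvomuivang.
Nasal assimilation: no change.
Apply vowel deletion: tsevvomuivang → tsevvomivang.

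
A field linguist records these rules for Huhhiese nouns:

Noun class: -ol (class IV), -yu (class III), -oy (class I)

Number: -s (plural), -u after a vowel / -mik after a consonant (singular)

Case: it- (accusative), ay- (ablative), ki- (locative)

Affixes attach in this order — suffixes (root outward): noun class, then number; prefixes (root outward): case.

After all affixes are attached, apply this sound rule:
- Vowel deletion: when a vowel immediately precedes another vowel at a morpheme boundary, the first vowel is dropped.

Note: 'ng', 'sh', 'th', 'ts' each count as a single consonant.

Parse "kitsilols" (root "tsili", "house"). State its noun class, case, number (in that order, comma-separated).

Segment: ki-tsili-ol-s.
noun class: -ol → class IV.
case: ki- → locative.
number: -s → plural.

class IV, locative, plural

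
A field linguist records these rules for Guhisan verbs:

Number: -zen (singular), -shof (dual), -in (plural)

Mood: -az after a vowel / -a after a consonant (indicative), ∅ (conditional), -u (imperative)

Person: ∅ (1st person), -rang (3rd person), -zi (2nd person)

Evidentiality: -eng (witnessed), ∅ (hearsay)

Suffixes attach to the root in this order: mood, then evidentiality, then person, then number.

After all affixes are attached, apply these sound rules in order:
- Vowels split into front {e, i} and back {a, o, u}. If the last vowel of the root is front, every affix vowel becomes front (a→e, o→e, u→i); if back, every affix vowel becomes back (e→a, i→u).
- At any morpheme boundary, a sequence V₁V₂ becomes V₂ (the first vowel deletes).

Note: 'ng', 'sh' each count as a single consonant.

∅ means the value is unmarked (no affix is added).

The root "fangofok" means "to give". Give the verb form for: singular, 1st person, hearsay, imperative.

fangofokuzan

Attach mood imperative -u → fangofoku.
evidentiality = hearsay: zero marking, form stays fangofoku.
person = 1st person: zero marking, form stays fangofoku.
Attach number singular -zen → fangofokuzen.
Apply vowel harmony: fangofokuzen → fangofokuzan.
Vowel deletion: no change.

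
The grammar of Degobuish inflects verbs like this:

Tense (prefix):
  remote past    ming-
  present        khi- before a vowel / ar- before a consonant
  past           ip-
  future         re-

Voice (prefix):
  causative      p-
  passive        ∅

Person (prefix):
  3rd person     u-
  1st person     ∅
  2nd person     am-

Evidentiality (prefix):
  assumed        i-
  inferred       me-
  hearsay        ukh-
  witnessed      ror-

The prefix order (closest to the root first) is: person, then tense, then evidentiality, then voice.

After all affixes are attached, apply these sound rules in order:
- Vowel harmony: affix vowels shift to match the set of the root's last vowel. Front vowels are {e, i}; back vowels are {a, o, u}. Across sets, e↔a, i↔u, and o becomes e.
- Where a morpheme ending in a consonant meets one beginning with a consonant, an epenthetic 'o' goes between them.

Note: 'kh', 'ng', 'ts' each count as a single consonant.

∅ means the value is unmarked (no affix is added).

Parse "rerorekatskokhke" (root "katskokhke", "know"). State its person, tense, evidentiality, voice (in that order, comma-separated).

Segment: ror-re-katskokhke.
person: ∅ → 1st person.
tense: re- → future.
evidentiality: ror- → witnessed.
voice: ∅ → passive.

1st person, future, witnessed, passive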